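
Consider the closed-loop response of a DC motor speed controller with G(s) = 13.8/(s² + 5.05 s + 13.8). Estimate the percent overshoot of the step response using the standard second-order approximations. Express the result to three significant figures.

%OS ≈ 5.44%

Comparing the denominator to s² + 2ζω_n s + ω_n²: ω_n = √13.8 = 3.71 rad/s, and 2ζω_n = 5.05 so ζ = 5.05/(2·3.71) = 0.680.
%OS = 100·exp(−πζ/√(1−ζ²)) = 5.44%.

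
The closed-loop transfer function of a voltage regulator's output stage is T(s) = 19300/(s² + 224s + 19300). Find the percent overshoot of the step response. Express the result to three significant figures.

%OS ≈ 1.38%

ω_n = √19300 = 139 rad/s; ζ = 224/(2·139) = 0.806.
%OS = 100 e^{−πζ/√(1−ζ²)} with ζ = 0.806 gives 1.38%.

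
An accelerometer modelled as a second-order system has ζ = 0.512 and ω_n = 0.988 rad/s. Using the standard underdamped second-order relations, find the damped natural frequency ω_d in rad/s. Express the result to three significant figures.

ω_d ≈ 0.849 rad/s

ω_d = ω_n√(1−ζ²) = 0.988·√0.738 = 0.849 rad/s.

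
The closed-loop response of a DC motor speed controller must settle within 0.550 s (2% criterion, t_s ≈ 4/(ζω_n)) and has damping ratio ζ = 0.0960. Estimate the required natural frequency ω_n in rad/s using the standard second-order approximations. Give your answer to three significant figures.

Rearranging t_s ≈ 4/(ζω_n) gives ω_n = 4/(ζ·t_s) = 4/(0.0960 × 0.550) = 75.8 rad/s.

ω_n ≈ 75.8 rad/s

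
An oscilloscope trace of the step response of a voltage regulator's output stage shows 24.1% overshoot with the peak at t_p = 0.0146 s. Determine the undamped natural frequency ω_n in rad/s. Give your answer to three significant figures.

ζ from %OS: ζ = |ln 0.241|/√(π²+ln²0.241) = 0.413.
t_p = π/ω_d ⇒ ω_d = 215 rad/s; then ω_n = ω_d/√(1−ζ²) = 236 rad/s.

ω_n ≈ 236 rad/s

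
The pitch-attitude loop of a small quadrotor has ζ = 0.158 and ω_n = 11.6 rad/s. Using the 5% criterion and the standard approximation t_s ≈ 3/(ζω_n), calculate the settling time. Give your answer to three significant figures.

t_s ≈ 3/(ζω_n) = 3/(0.158 × 11.6) = 1.64 s.

t_s ≈ 1.64 s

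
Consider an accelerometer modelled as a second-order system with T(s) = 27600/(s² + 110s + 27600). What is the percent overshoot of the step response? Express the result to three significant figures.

%OS ≈ 33.2%

ω_n = √27600 = 166 rad/s; ζ = 110/(2·166) = 0.331.
%OS = 100·exp(−πζ/√(1−ζ²)) = 33.2%.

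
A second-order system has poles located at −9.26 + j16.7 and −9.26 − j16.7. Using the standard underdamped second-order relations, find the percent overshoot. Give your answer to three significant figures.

%OS ≈ 17.5%

With σ = 9.26, ω_d = 16.7: ω_n = √(σ²+ω_d²) = 19.1 rad/s, ζ = σ/ω_n = 0.485.
%OS = 100 e^{−πζ/√(1−ζ²)} with ζ = 0.485 gives 17.5%.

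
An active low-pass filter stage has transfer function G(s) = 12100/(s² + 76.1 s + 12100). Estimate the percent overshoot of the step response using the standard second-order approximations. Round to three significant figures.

%OS ≈ 31.4%

Matching coefficients with s² + 2ζω_n s + ω_n² gives ω_n² = 12100 ⇒ ω_n = 110 rad/s, and ζ = 76.1/(2ω_n) = 0.346.
%OS = 100·exp(−πζ/√(1−ζ²)) = 31.4%.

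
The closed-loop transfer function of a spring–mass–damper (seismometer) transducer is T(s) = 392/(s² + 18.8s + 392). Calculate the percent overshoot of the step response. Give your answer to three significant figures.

%OS ≈ 18.4%

Matching coefficients with s² + 2ζω_n s + ω_n² gives ω_n² = 392 ⇒ ω_n = 19.8 rad/s, and ζ = 18.8/(2ω_n) = 0.475.
%OS = 100·exp(−πζ/√(1−ζ²)) = 18.4%.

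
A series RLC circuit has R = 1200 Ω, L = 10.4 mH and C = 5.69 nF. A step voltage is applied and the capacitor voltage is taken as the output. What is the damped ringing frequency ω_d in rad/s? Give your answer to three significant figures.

ω_d ≈ 116000 rad/s

For a series RLC circuit (capacitor voltage as output), ω_n = 1/√(LC) = 1/√(10.4 mH · 5.69 nF) = 130000 rad/s.
ζ = (R/2)·√(C/L) = (1200/2)·√(5.69 nF/10.4 mH) = 0.444.
The damped frequency ω_d = ω_n√(1−ζ²) = 116000 rad/s.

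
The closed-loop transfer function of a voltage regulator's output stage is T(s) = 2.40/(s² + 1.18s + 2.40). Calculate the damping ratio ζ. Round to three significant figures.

ζ ≈ 0.381

Comparing the denominator to s² + 2ζω_n s + ω_n²: ω_n = √2.40 = 1.55 rad/s, and 2ζω_n = 1.18 so ζ = 1.18/(2·1.55) = 0.381.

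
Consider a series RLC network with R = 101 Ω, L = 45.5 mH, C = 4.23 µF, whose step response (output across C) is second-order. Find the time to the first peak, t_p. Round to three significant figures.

For a series RLC circuit (capacitor voltage as output), ω_n = 1/√(LC) = 1/√(45.5 mH · 4.23 µF) = 2280 rad/s.
ζ = (R/2)·√(C/L) = (101/2)·√(4.23 µF/45.5 mH) = 0.487.
ω_d = 2280·√(1 − 0.487²) = 1990 rad/s. t_p = π/ω_d = 0.00158 s.

t_p ≈ 0.00158 s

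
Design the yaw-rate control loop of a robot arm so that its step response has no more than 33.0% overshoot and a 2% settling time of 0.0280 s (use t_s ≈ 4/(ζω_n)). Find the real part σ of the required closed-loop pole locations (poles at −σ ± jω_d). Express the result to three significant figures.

The settling-time spec alone fixes σ = ζω_n = 4/t_s = 4/0.0280 = 143.
(Overshoot then fixes ζ = 0.333 and hence ω_d = σ·√(1−ζ²)/ζ = 405 rad/s.)

σ ≈ 143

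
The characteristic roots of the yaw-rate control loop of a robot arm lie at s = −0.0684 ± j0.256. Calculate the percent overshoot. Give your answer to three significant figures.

%OS ≈ 43.2%

|pole| = ω_n = √(0.0684² + 0.256²) = 0.265 rad/s; ζ = cos θ = σ/ω_n = 0.258.
%OS = 100·exp(−πζ/√(1−ζ²)) = 43.2%.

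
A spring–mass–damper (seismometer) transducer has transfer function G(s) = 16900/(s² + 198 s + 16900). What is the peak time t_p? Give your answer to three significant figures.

t_p ≈ 0.0373 s

Comparing the denominator to s² + 2ζω_n s + ω_n²: ω_n = √16900 = 130 rad/s, and 2ζω_n = 198 so ζ = 198/(2·130) = 0.762.
ω_d = 130·√(1 − 0.762²) = 84.3 rad/s. Then t_p = π/ω_d = 0.0373 s.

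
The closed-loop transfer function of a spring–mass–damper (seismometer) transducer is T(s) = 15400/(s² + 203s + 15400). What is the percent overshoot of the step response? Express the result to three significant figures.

%OS ≈ 1.15%

Matching coefficients with s² + 2ζω_n s + ω_n² gives ω_n² = 15400 ⇒ ω_n = 124 rad/s, and ζ = 203/(2ω_n) = 0.818.
%OS = 100 e^{−πζ/√(1−ζ²)} with ζ = 0.818 gives 1.15%.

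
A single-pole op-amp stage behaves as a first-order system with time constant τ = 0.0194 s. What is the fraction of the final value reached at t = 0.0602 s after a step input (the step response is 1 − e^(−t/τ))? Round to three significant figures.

y(t)/y_∞ = 1 − e^(−t/τ) = 1 − e^(−0.0602/0.0194) = 1 − e^(−3.10) = 0.955.

y/y_∞ ≈ 0.955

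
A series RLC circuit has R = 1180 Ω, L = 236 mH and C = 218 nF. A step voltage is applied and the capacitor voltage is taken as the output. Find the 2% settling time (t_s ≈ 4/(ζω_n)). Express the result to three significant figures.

t_s ≈ 0.00160 s

For a series RLC circuit (capacitor voltage as output), ω_n = 1/√(LC) = 1/√(236 mH · 218 nF) = 4410 rad/s.
ζ = (R/2)·√(C/L) = (1180/2)·√(218 nF/236 mH) = 0.567.
t_s ≈ 4/(ζω_n) = 0.00160 s.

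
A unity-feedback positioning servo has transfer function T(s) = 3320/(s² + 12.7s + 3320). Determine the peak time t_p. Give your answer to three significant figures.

t_p ≈ 0.0549 s

ω_n = √3320 = 57.6 rad/s; ζ = 12.7/(2·57.6) = 0.110.
ω_d = 57.6·√(1 − 0.110²) = 57.3 rad/s. Then t_p = π/ω_d = 0.0549 s.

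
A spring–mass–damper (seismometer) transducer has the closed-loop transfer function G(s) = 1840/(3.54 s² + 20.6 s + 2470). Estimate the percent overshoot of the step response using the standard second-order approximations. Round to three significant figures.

Dividing through by 3.54: denominator becomes s² + 5.819 s + 697.7.
So ω_n = √697.7 = 26.4 rad/s and ζ = 5.819/(2·26.4) = 0.110.
%OS = 100 e^{−πζ/√(1−ζ²)} with ζ = 0.110 gives 70.6%.

%OS ≈ 70.6%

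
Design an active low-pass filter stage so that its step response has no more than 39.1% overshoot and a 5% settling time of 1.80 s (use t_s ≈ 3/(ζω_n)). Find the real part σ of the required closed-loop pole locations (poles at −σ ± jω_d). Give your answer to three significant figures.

The settling-time spec alone fixes σ = ζω_n = 3/t_s = 3/1.80 = 1.67.
(Overshoot then fixes ζ = 0.286 and hence ω_d = σ·√(1−ζ²)/ζ = 5.58 rad/s.)

σ ≈ 1.67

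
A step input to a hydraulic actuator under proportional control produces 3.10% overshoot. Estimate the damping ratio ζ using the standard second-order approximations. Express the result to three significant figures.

From %OS = 100·exp(−πζ/√(1−ζ²)), invert to get ζ = −ln(OS)/√(π² + ln²(OS)) with OS = 0.0310.
−ln 0.0310 = 3.474, so ζ = 3.474/√(π² + 12.07) = 0.742.

ζ ≈ 0.742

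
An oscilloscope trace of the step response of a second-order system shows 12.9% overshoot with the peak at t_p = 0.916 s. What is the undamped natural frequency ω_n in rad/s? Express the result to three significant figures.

The overshoot fixes ζ = −ln(OS)/√(π²+ln²(OS)) = 0.546.
From t_p = π/ω_d, ω_d = π/0.916 = 3.43 rad/s, so ω_n = ω_d/√(1−ζ²) = 4.09 rad/s.

ω_n ≈ 4.09 rad/s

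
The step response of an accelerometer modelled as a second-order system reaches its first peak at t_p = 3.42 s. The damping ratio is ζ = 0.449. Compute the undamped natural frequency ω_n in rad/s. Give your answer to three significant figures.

Peak time t_p = π/ω_d, so ω_d = π/t_p = π/3.42 = 0.919 rad/s.
ω_n = ω_d/√(1−ζ²) = 0.919/√0.798 = 1.03 rad/s.

ω_n ≈ 1.03 rad/s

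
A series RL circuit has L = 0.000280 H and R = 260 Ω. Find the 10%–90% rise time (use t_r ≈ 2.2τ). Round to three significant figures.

τ = L/R = 0.000280/260 = 0.00000108 s.
t_r ≈ 2.2τ = 0.00000237 s.

t_r ≈ 0.00000237 s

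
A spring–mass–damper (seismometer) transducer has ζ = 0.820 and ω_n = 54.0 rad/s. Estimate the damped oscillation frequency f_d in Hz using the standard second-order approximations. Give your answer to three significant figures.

ω_d = ω_n√(1−ζ²) = 54.0·√0.328 = 30.9 rad/s.
f_d = ω_d/(2π) = 4.92 Hz.

f_d ≈ 4.92 Hz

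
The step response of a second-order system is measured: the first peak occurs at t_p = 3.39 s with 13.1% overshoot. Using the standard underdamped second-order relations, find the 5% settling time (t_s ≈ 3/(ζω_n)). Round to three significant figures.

From the overshoot, ζ = −ln(OS)/√(π²+ln²(OS)) = 0.543.
From t_p = π/ω_d, ω_d = π/3.39 = 0.927 rad/s, so ω_n = ω_d/√(1−ζ²) = 1.10 rad/s.
t_s ≈ 3/(ζω_n) = 3/(0.543·1.10) = 5.00 s.

t_s ≈ 5.00 s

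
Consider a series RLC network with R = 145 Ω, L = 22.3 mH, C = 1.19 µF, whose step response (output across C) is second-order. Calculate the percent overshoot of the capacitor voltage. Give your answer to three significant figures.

For a series RLC circuit (capacitor voltage as output), ω_n = 1/√(LC) = 1/√(22.3 mH · 1.19 µF) = 6140 rad/s.
ζ = (R/2)·√(C/L) = (145/2)·√(1.19 µF/22.3 mH) = 0.530.
%OS = 100·exp(−πζ/√(1−ζ²)) = 14.1%.

%OS ≈ 14.1%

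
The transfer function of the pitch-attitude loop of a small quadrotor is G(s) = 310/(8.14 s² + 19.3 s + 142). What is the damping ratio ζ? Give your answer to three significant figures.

ζ ≈ 0.284

Dividing through by 8.14: denominator becomes s² + 2.371 s + 17.44.
So ω_n = √17.44 = 4.18 rad/s and ζ = 2.371/(2·4.18) = 0.284.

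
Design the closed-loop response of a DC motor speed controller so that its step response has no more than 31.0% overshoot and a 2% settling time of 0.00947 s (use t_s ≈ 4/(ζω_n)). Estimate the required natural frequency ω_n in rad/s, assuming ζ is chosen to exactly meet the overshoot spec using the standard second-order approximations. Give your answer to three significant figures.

ω_n ≈ 1210 rad/s

Inverting the overshoot relation: ζ = |ln 0.310|/√(π² + ln²0.310) = 0.349.
Then ω_n = 4/(ζ t_s) = 4/(0.349 × 0.00947) = 1210 rad/s.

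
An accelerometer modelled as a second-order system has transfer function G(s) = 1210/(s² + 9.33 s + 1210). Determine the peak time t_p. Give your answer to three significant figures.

ω_n = √1210 = 34.8 rad/s; ζ = 9.33/(2·34.8) = 0.134.
ω_d = 34.8·√(1 − 0.134²) = 34.5 rad/s. Then t_p = π/ω_d = 0.0911 s.

t_p ≈ 0.0911 s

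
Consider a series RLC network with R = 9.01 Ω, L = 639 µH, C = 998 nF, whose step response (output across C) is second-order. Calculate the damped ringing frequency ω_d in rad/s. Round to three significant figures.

For a series RLC circuit (capacitor voltage as output), ω_n = 1/√(LC) = 1/√(639 µH · 998 nF) = 39600 rad/s.
ζ = (R/2)·√(C/L) = (9.01/2)·√(998 nF/639 µH) = 0.178.
ω_d = 39600·√(1 − 0.178²) = 39000 rad/s.

ω_d ≈ 39000 rad/s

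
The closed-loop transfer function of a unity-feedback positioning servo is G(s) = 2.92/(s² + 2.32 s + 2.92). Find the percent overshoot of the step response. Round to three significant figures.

Matching coefficients with s² + 2ζω_n s + ω_n² gives ω_n² = 2.92 ⇒ ω_n = 1.71 rad/s, and ζ = 2.32/(2ω_n) = 0.679.
Overshoot: exp(−π·0.679/√(1−0.679²)) = 0.0548, i.e. 5.48%.

%OS ≈ 5.48%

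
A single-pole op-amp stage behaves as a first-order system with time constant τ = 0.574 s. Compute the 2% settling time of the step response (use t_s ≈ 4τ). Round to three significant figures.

t_s ≈ 4τ = 2.30 s.

t_s ≈ 2.30 s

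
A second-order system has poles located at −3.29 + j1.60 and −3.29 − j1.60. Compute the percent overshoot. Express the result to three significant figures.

%OS ≈ 0.156%

The poles are at −σ ± jω_d with σ = 3.29 and ω_d = 1.60, so ω_n = √(σ²+ω_d²) = 3.66 rad/s and ζ = σ/ω_n = 0.899.
%OS = 100·exp(−πζ/√(1−ζ²)) = 0.156%.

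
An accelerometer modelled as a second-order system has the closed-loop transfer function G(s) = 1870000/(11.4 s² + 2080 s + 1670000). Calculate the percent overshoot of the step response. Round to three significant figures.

%OS ≈ 46.3%

Dividing through by 11.4: denominator becomes s² + 182.5 s + 146500.
So ω_n = √146500 = 383 rad/s and ζ = 182.5/(2·383) = 0.238.
%OS = 100·exp(−πζ/√(1−ζ²)) = 46.3%.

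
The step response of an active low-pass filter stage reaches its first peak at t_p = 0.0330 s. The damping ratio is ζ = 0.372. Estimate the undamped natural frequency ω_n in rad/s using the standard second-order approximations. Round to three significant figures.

ω_n ≈ 103 rad/s

Peak time t_p = π/ω_d, so ω_d = π/t_p = π/0.0330 = 95.2 rad/s.
ω_n = ω_d/√(1−ζ²) = 95.2/√0.862 = 103 rad/s.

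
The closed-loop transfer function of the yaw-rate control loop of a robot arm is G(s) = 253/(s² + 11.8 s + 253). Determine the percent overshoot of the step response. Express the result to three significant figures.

Comparing the denominator to s² + 2ζω_n s + ω_n²: ω_n = √253 = 15.9 rad/s, and 2ζω_n = 11.8 so ζ = 11.8/(2·15.9) = 0.371.
%OS = 100·exp(−πζ/√(1−ζ²)) = 28.5%.

%OS ≈ 28.5%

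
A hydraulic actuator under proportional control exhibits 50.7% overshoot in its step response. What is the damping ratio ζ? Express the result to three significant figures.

ζ = −ln(OS)/√(π² + (ln OS)²). With OS = 0.507, ln OS = −0.6792 and ζ = 0.6792/3.214 = 0.211.

ζ ≈ 0.211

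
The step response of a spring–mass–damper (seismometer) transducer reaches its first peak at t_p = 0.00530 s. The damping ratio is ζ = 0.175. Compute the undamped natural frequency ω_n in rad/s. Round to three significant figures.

Peak time t_p = π/ω_d, so ω_d = π/t_p = π/0.00530 = 593 rad/s.
ω_n = ω_d/√(1−ζ²) = 593/√0.969 = 602 rad/s.

ω_n ≈ 602 rad/s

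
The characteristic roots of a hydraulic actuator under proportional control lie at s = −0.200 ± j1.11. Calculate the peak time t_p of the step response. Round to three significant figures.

t_p ≈ 2.83 s

t_p = π/ω_d with ω_d = 1.11 (the imaginary part), so t_p = 2.83 s.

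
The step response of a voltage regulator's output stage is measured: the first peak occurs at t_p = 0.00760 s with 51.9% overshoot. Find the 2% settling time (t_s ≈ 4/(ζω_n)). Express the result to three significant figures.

ζ from %OS: ζ = |ln 0.519|/√(π²+ln²0.519) = 0.204.
t_p = π/ω_d ⇒ ω_d = 413 rad/s; then ω_n = ω_d/√(1−ζ²) = 422 rad/s.
t_s ≈ 4/(ζω_n) = 4/(0.204·422) = 0.0464 s.

t_s ≈ 0.0464 s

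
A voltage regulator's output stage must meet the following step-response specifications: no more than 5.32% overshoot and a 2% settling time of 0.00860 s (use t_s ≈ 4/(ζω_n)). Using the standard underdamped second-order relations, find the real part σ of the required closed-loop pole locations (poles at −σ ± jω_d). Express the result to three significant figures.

σ ≈ 465

The settling-time spec alone fixes σ = ζω_n = 4/t_s = 4/0.00860 = 465.
(Overshoot then fixes ζ = 0.683 and hence ω_d = σ·√(1−ζ²)/ζ = 498 rad/s.)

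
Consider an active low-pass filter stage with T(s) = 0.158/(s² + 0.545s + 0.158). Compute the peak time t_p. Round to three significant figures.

Matching coefficients with s² + 2ζω_n s + ω_n² gives ω_n² = 0.158 ⇒ ω_n = 0.397 rad/s, and ζ = 0.545/(2ω_n) = 0.686.
The damped frequency ω_d = ω_n√(1−ζ²) = 0.289 rad/s. Then t_p = π/ω_d = 10.9 s.

t_p ≈ 10.9 s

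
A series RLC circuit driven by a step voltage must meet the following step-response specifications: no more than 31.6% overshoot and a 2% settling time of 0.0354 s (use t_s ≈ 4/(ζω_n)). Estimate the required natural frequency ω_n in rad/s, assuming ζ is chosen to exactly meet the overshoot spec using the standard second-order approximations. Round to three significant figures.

From %OS = 100·exp(−πζ/√(1−ζ²)), invert to get ζ = −ln(OS)/√(π² + ln²(OS)) with OS = 0.316.
−ln 0.316 = 1.152, so ζ = 1.152/√(π² + 1.327) = 0.344.
Then ω_n = 4/(ζ t_s) = 4/(0.344 × 0.0354) = 328 rad/s.

ω_n ≈ 328 rad/s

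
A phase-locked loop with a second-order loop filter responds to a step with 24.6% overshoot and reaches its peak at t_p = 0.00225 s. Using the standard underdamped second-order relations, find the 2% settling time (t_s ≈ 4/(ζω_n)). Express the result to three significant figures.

t_s ≈ 0.00642 s

ζ from %OS: ζ = |ln 0.246|/√(π²+ln²0.246) = 0.408.
From t_p = π/ω_d, ω_d = π/0.00225 = 1400 rad/s, so ω_n = ω_d/√(1−ζ²) = 1530 rad/s.
t_s ≈ 4/(ζω_n) = 4/(0.408·1530) = 0.00642 s.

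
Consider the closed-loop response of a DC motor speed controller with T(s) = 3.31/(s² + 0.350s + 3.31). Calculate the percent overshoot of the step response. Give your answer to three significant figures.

%OS ≈ 73.8%

ω_n = √3.31 = 1.82 rad/s; ζ = 0.350/(2·1.82) = 0.0962.
%OS = 100 e^{−πζ/√(1−ζ²)} with ζ = 0.0962 gives 73.8%.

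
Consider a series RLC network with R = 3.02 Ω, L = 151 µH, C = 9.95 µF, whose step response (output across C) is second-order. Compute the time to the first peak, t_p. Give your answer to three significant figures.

t_p ≈ 0.000132 s

For a series RLC circuit (capacitor voltage as output), ω_n = 1/√(LC) = 1/√(151 µH · 9.95 µF) = 25800 rad/s.
ζ = (R/2)·√(C/L) = (3.02/2)·√(9.95 µF/151 µH) = 0.388.
ω_d = ω_n√(1−ζ²) = 23800 rad/s. t_p = π/ω_d = 0.000132 s.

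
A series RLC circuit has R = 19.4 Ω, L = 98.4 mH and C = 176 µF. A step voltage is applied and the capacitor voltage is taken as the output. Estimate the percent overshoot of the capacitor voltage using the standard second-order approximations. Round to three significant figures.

%OS ≈ 24.3%

For a series RLC circuit (capacitor voltage as output), ω_n = 1/√(LC) = 1/√(98.4 mH · 176 µF) = 240 rad/s.
ζ = (R/2)·√(C/L) = (19.4/2)·√(176 µF/98.4 mH) = 0.410.
%OS = 100 e^{−πζ/√(1−ζ²)} with ζ = 0.410 gives 24.3%.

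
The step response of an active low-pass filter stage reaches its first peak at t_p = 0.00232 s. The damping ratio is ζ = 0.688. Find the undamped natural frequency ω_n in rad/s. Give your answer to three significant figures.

Peak time t_p = π/ω_d, so ω_d = π/t_p = π/0.00232 = 1350 rad/s.
ω_n = ω_d/√(1−ζ²) = 1350/√0.527 = 1870 rad/s.

ω_n ≈ 1870 rad/s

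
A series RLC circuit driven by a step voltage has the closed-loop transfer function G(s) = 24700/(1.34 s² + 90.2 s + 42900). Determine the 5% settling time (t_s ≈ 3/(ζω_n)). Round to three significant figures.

t_s ≈ 0.0891 s

Dividing through by 1.34: denominator becomes s² + 67.31 s + 32010.
So ω_n = √32010 = 179 rad/s and ζ = 67.31/(2·179) = 0.188.
t_s ≈ 3/(ζω_n) = 0.0891 s.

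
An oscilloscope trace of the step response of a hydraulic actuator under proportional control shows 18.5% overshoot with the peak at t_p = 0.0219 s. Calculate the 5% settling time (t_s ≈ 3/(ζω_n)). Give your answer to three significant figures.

ζ from %OS: ζ = |ln 0.185|/√(π²+ln²0.185) = 0.473.
From t_p = π/ω_d, ω_d = π/0.0219 = 143 rad/s, so ω_n = ω_d/√(1−ζ²) = 163 rad/s.
t_s ≈ 3/(ζω_n) = 3/(0.473·163) = 0.0389 s.

t_s ≈ 0.0389 s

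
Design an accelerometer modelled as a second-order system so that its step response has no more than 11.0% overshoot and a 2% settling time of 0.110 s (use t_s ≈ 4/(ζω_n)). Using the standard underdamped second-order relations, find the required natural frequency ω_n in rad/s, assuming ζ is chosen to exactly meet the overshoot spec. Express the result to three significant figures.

From %OS = 100·exp(−πζ/√(1−ζ²)), invert to get ζ = −ln(OS)/√(π² + ln²(OS)) with OS = 0.110.
−ln 0.110 = 2.207, so ζ = 2.207/√(π² + 4.872) = 0.575.
From t_s ≈ 4/(ζω_n): ω_n = 4/(ζ·t_s) = 4/(0.575·0.110) = 63.3 rad/s.

ω_n ≈ 63.3 rad/s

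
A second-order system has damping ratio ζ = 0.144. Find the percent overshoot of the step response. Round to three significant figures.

For an underdamped second-order system, %OS = 100·exp(−πζ/√(1−ζ²)).
πζ/√(1−ζ²) = π·0.144/√(1−0.0207) = 0.4572, so %OS = 100·e^(−0.4572) = 63.3%.

%OS ≈ 63.3%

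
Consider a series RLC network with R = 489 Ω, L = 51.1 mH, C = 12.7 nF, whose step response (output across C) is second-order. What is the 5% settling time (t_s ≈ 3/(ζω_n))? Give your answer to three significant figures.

t_s ≈ 0.000627 s

For a series RLC circuit (capacitor voltage as output), ω_n = 1/√(LC) = 1/√(51.1 mH · 12.7 nF) = 39300 rad/s.
ζ = (R/2)·√(C/L) = (489/2)·√(12.7 nF/51.1 mH) = 0.122.
t_s ≈ 3/(ζω_n) = 0.000627 s.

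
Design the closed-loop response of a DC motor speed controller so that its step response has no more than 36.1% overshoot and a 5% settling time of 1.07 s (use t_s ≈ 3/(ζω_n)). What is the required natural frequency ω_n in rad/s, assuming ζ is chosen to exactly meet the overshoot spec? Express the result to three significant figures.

Inverting the overshoot relation: ζ = |ln 0.361|/√(π² + ln²0.361) = 0.308.
Then ω_n = 3/(ζ t_s) = 3/(0.308 × 1.07) = 9.09 rad/s.

ω_n ≈ 9.09 rad/s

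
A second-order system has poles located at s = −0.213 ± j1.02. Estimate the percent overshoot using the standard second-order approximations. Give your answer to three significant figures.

|pole| = ω_n = √(0.213² + 1.02²) = 1.04 rad/s; ζ = cos θ = σ/ω_n = 0.204.
%OS = 100 e^{−πζ/√(1−ζ²)} with ζ = 0.204 gives 51.9%.

%OS ≈ 51.9%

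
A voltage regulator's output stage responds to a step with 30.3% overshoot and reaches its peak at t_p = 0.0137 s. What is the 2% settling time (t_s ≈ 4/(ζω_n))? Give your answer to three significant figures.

t_s ≈ 0.0459 s

ζ from %OS: ζ = |ln 0.303|/√(π²+ln²0.303) = 0.355.
t_p = π/ω_d ⇒ ω_d = 229 rad/s; then ω_n = ω_d/√(1−ζ²) = 245 rad/s.
t_s ≈ 4/(ζω_n) = 4/(0.355·245) = 0.0459 s.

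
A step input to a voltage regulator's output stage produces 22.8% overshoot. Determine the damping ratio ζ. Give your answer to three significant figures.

ζ ≈ 0.426

ζ = −ln(OS)/√(π² + (ln OS)²). With OS = 0.228, ln OS = −1.478 and ζ = 1.478/3.472 = 0.426.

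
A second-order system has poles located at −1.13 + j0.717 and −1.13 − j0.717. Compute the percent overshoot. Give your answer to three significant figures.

With σ = 1.13, ω_d = 0.717: ω_n = √(σ²+ω_d²) = 1.34 rad/s, ζ = σ/ω_n = 0.844.
%OS = 100·exp(−πζ/√(1−ζ²)) = 0.708%.

%OS ≈ 0.708%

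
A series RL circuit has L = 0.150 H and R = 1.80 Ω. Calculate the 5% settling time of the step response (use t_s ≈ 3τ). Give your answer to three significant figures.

τ = L/R = 0.150/1.80 = 0.0833 s.
t_s ≈ 3τ = 0.250 s.

t_s ≈ 0.250 s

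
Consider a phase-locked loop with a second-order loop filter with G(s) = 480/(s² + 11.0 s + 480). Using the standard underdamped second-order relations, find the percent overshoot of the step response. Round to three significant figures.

Matching coefficients with s² + 2ζω_n s + ω_n² gives ω_n² = 480 ⇒ ω_n = 21.9 rad/s, and ζ = 11.0/(2ω_n) = 0.251.
%OS = 100 e^{−πζ/√(1−ζ²)} with ζ = 0.251 gives 44.3%.

%OS ≈ 44.3%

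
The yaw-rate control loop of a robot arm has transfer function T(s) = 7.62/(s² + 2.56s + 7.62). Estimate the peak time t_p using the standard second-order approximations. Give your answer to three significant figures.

t_p ≈ 1.28 s

Comparing the denominator to s² + 2ζω_n s + ω_n²: ω_n = √7.62 = 2.76 rad/s, and 2ζω_n = 2.56 so ζ = 2.56/(2·2.76) = 0.464.
ω_d = ω_n√(1−ζ²) = 2.45 rad/s. Then t_p = π/ω_d = 1.28 s.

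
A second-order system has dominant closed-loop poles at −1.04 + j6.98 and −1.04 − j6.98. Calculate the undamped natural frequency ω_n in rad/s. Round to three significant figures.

ω_n ≈ 7.06 rad/s

With σ = 1.04, ω_d = 6.98: ω_n = √(σ²+ω_d²) = 7.06 rad/s, ζ = σ/ω_n = 0.147.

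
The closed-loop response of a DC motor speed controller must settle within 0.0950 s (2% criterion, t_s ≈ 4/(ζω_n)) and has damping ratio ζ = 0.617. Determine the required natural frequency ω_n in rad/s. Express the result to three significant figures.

Rearranging t_s ≈ 4/(ζω_n) gives ω_n = 4/(ζ·t_s) = 4/(0.617 × 0.0950) = 68.2 rad/s.

ω_n ≈ 68.2 rad/s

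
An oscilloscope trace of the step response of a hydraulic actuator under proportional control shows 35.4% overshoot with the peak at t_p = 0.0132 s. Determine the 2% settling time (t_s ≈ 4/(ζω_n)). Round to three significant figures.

t_s ≈ 0.0508 s

From the overshoot, ζ = −ln(OS)/√(π²+ln²(OS)) = 0.314.
From t_p = π/ω_d, ω_d = π/0.0132 = 238 rad/s, so ω_n = ω_d/√(1−ζ²) = 251 rad/s.
t_s ≈ 4/(ζω_n) = 4/(0.314·251) = 0.0508 s.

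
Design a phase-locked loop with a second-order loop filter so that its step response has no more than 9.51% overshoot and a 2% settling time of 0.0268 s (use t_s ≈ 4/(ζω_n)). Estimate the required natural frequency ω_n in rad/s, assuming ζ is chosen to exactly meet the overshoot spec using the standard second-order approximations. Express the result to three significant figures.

ω_n ≈ 249 rad/s

From %OS = 100·exp(−πζ/√(1−ζ²)), invert to get ζ = −ln(OS)/√(π² + ln²(OS)) with OS = 0.0951.
−ln 0.0951 = 2.353, so ζ = 2.353/√(π² + 5.536) = 0.599.
From t_s ≈ 4/(ζω_n): ω_n = 4/(ζ·t_s) = 4/(0.599·0.0268) = 249 rad/s.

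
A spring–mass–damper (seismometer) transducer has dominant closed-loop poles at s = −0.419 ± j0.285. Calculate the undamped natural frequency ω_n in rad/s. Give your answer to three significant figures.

The poles are at −σ ± jω_d with σ = 0.419 and ω_d = 0.285, so ω_n = √(σ²+ω_d²) = 0.507 rad/s and ζ = σ/ω_n = 0.827.

ω_n ≈ 0.507 rad/s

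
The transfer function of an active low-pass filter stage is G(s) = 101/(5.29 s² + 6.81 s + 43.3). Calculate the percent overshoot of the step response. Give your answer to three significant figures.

Dividing through by 5.29: denominator becomes s² + 1.287 s + 8.185.
So ω_n = √8.185 = 2.86 rad/s and ζ = 1.287/(2·2.86) = 0.225.
%OS = 100 e^{−πζ/√(1−ζ²)} with ζ = 0.225 gives 48.4%.

%OS ≈ 48.4%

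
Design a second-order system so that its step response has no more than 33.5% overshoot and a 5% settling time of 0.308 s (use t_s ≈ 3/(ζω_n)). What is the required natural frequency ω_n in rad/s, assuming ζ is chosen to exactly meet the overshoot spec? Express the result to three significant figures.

ω_n ≈ 29.6 rad/s

Inverting the overshoot relation: ζ = |ln 0.335|/√(π² + ln²0.335) = 0.329.
From t_s ≈ 3/(ζω_n): ω_n = 3/(ζ·t_s) = 3/(0.329·0.308) = 29.6 rad/s.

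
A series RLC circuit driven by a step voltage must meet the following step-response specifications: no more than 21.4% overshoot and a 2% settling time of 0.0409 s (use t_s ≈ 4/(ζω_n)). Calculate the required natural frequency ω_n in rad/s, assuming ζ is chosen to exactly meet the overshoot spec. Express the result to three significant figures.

ω_n ≈ 222 rad/s

From %OS = 100·exp(−πζ/√(1−ζ²)), invert to get ζ = −ln(OS)/√(π² + ln²(OS)) with OS = 0.214.
−ln 0.214 = 1.542, so ζ = 1.542/√(π² + 2.377) = 0.441.
Then ω_n = 4/(ζ t_s) = 4/(0.441 × 0.0409) = 222 rad/s.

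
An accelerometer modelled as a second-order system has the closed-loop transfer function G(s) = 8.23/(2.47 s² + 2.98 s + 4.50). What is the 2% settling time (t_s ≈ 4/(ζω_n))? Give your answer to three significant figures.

Dividing through by 2.47: denominator becomes s² + 1.206 s + 1.822.
So ω_n = √1.822 = 1.35 rad/s and ζ = 1.206/(2·1.35) = 0.447.
t_s ≈ 4/(ζω_n) = 6.63 s.

t_s ≈ 6.63 s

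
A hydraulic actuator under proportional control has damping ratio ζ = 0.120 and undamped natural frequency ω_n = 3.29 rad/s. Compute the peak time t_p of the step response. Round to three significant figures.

t_p ≈ 0.962 s

The damped frequency is ω_d = ω_n√(1−ζ²) = 3.29·√(1−0.0144) = 3.27 rad/s.
Peak time t_p = π/ω_d = π/3.27 = 0.962 s.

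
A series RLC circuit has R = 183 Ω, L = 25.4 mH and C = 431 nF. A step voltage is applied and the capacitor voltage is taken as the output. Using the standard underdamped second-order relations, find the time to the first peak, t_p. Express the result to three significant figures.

For a series RLC circuit (capacitor voltage as output), ω_n = 1/√(LC) = 1/√(25.4 mH · 431 nF) = 9560 rad/s.
ζ = (R/2)·√(C/L) = (183/2)·√(431 nF/25.4 mH) = 0.377.
ω_d = ω_n√(1−ζ²) = 8850 rad/s. t_p = π/ω_d = 0.000355 s.

t_p ≈ 0.000355 s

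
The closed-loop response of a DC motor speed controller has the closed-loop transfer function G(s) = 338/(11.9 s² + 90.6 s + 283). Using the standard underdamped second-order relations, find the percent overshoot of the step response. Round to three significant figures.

Dividing through by 11.9: denominator becomes s² + 7.613 s + 23.78.
So ω_n = √23.78 = 4.88 rad/s and ζ = 7.613/(2·4.88) = 0.781.
Overshoot: exp(−π·0.781/√(1−0.781²)) = 0.0198, i.e. 1.98%.

%OS ≈ 1.98%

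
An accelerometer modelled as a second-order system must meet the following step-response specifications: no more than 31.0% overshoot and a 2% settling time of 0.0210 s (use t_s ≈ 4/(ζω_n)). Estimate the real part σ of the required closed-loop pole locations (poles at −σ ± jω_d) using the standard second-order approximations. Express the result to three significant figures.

σ ≈ 190

The settling-time spec alone fixes σ = ζω_n = 4/t_s = 4/0.0210 = 190.
(Overshoot then fixes ζ = 0.349 and hence ω_d = σ·√(1−ζ²)/ζ = 511 rad/s.)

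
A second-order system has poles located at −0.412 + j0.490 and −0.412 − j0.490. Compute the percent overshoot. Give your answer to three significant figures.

%OS ≈ 7.13%

With σ = 0.412, ω_d = 0.490: ω_n = √(σ²+ω_d²) = 0.640 rad/s, ζ = σ/ω_n = 0.644.
Overshoot: exp(−π·0.644/√(1−0.644²)) = 0.0713, i.e. 7.13%.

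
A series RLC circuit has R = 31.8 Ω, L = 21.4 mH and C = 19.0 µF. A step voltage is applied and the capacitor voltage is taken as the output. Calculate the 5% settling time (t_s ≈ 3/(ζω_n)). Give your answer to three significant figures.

t_s ≈ 0.00404 s

For a series RLC circuit (capacitor voltage as output), ω_n = 1/√(LC) = 1/√(21.4 mH · 19.0 µF) = 1570 rad/s.
ζ = (R/2)·√(C/L) = (31.8/2)·√(19.0 µF/21.4 mH) = 0.474.
t_s ≈ 3/(ζω_n) = 0.00404 s.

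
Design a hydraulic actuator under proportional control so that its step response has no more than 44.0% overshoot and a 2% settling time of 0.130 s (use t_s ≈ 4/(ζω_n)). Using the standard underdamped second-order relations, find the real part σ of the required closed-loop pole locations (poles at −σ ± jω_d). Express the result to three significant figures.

The settling-time spec alone fixes σ = ζω_n = 4/t_s = 4/0.130 = 30.8.
(Overshoot then fixes ζ = 0.253 and hence ω_d = σ·√(1−ζ²)/ζ = 118 rad/s.)

σ ≈ 30.8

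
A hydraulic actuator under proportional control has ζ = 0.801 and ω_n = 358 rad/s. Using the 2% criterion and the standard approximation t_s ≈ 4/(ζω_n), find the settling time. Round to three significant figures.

t_s ≈ 0.0139 s

t_s ≈ 4/(ζω_n) = 4/(0.801 × 358) = 0.0139 s.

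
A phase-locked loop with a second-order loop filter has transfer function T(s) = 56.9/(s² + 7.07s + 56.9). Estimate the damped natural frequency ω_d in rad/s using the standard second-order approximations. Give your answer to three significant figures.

ω_d ≈ 6.66 rad/s

Matching coefficients with s² + 2ζω_n s + ω_n² gives ω_n² = 56.9 ⇒ ω_n = 7.54 rad/s, and ζ = 7.07/(2ω_n) = 0.469.
The damped frequency ω_d = ω_n√(1−ζ²) = 6.66 rad/s.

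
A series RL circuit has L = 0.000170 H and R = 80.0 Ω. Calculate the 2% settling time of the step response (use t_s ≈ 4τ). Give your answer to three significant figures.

τ = L/R = 0.000170/80.0 = 0.00000212 s.
t_s ≈ 4τ = 0.00000850 s.

t_s ≈ 0.00000850 s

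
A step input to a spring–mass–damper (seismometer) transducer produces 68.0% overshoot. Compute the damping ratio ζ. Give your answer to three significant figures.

ζ = −ln(OS)/√(π² + (ln OS)²). With OS = 0.680, ln OS = −0.3857 and ζ = 0.3857/3.165 = 0.122.

ζ ≈ 0.122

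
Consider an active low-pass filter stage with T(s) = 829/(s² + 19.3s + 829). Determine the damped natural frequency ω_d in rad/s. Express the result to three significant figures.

ω_n = √829 = 28.8 rad/s; ζ = 19.3/(2·28.8) = 0.335.
ω_d = ω_n√(1−ζ²) = 27.1 rad/s.

ω_d ≈ 27.1 rad/s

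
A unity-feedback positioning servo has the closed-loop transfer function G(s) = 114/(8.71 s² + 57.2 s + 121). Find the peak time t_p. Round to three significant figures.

Dividing through by 8.71: denominator becomes s² + 6.567 s + 13.89.
So ω_n = √13.89 = 3.73 rad/s and ζ = 6.567/(2·3.73) = 0.881.
ω_d = ω_n√(1−ζ²) = 1.76 rad/s. t_p = π/ω_d = 1.78 s.

t_p ≈ 1.78 s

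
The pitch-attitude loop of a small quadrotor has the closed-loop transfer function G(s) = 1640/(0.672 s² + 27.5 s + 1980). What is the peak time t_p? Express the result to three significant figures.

t_p ≈ 0.0625 s

Dividing through by 0.672: denominator becomes s² + 40.92 s + 2946.
So ω_n = √2946 = 54.3 rad/s and ζ = 40.92/(2·54.3) = 0.377.
The damped frequency ω_d = ω_n√(1−ζ²) = 50.3 rad/s. t_p = π/ω_d = 0.0625 s.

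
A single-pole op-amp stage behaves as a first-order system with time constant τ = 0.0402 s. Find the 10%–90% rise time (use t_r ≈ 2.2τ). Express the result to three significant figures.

t_r ≈ 0.0884 s

t_r ≈ 2.2τ = 0.0884 s.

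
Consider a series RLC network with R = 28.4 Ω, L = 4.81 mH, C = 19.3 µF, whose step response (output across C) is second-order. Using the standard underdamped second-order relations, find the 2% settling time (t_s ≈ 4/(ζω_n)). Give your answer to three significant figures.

t_s ≈ 0.00135 s

For a series RLC circuit (capacitor voltage as output), ω_n = 1/√(LC) = 1/√(4.81 mH · 19.3 µF) = 3280 rad/s.
ζ = (R/2)·√(C/L) = (28.4/2)·√(19.3 µF/4.81 mH) = 0.899.
t_s ≈ 4/(ζω_n) = 0.00135 s.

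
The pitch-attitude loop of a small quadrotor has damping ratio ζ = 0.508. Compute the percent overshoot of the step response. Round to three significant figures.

For an underdamped second-order system, %OS = 100·exp(−πζ/√(1−ζ²)).
πζ/√(1−ζ²) = π·0.508/√(1−0.258) = 1.853, so %OS = 100·e^(−1.853) = 15.7%.

%OS ≈ 15.7%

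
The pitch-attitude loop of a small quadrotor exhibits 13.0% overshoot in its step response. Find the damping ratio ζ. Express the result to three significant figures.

From %OS = 100·exp(−πζ/√(1−ζ²)), invert to get ζ = −ln(OS)/√(π² + ln²(OS)) with OS = 0.130.
−ln 0.130 = 2.040, so ζ = 2.040/√(π² + 4.163) = 0.545.

ζ ≈ 0.545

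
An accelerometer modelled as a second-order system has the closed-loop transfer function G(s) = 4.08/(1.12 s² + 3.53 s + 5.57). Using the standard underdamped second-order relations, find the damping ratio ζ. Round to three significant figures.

ζ ≈ 0.707

Dividing through by 1.12: denominator becomes s² + 3.152 s + 4.973.
So ω_n = √4.973 = 2.23 rad/s and ζ = 3.152/(2·2.23) = 0.707.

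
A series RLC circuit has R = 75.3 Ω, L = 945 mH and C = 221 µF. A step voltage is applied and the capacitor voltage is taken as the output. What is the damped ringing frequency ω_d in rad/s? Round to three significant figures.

ω_d ≈ 56.6 rad/s

For a series RLC circuit (capacitor voltage as output), ω_n = 1/√(LC) = 1/√(945 mH · 221 µF) = 69.2 rad/s.
ζ = (R/2)·√(C/L) = (75.3/2)·√(221 µF/945 mH) = 0.576.
ω_d = 69.2·√(1 − 0.576²) = 56.6 rad/s.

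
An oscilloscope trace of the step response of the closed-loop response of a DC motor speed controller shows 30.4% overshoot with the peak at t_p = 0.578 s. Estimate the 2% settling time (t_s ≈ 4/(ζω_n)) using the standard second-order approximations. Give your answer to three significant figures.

The overshoot fixes ζ = −ln(OS)/√(π²+ln²(OS)) = 0.354.
t_p = π/ω_d ⇒ ω_d = 5.44 rad/s; then ω_n = ω_d/√(1−ζ²) = 5.81 rad/s.
t_s ≈ 4/(ζω_n) = 4/(0.354·5.81) = 1.94 s.

t_s ≈ 1.94 s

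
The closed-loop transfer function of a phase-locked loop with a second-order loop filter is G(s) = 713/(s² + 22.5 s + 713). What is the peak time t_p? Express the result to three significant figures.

t_p ≈ 0.130 s

Matching coefficients with s² + 2ζω_n s + ω_n² gives ω_n² = 713 ⇒ ω_n = 26.7 rad/s, and ζ = 22.5/(2ω_n) = 0.421.
The damped frequency ω_d = ω_n√(1−ζ²) = 24.2 rad/s. Then t_p = π/ω_d = 0.130 s.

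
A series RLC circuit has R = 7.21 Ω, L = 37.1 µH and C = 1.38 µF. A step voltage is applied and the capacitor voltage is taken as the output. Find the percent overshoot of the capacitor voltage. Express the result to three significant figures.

%OS ≈ 4.79%

For a series RLC circuit (capacitor voltage as output), ω_n = 1/√(LC) = 1/√(37.1 µH · 1.38 µF) = 140000 rad/s.
ζ = (R/2)·√(C/L) = (7.21/2)·√(1.38 µF/37.1 µH) = 0.695.
%OS = 100·exp(−πζ/√(1−ζ²)) = 4.79%.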